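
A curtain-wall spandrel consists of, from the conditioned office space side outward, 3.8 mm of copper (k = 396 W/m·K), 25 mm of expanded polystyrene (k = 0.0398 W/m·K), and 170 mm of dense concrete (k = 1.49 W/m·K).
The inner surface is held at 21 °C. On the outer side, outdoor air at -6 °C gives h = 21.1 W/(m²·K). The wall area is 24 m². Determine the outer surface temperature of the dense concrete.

T ≈ -4.38 °C

Series thermal resistances:
R_copper = L/(kA) = 0.0038/(396×24) = 3.998×10^-7 K/W
R_expanded polystyrene = L/(kA) = 0.025/(0.0398×24) = 0.02617 K/W
R_dense concrete = L/(kA) = 0.17/(1.49×24) = 0.004754 K/W
R_outer film = 1/(h_o·A) = 1/(21.1×24) = 0.001975 K/W
R_total = 0.0329 K/W;  Q = ΔT/R_total = 27/0.0329 = 820.6 W
T_interface = T_inner − Q·ΣR(inner→interface) = 21 − 821×0.03093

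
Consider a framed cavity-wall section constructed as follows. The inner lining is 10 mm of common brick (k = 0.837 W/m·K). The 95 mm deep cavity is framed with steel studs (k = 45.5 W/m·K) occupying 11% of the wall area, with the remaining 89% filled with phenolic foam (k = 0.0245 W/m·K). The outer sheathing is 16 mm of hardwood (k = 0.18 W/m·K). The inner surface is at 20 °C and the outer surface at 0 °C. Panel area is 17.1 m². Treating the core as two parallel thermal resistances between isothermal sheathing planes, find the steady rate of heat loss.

Sheathing layers in series; stud and cavity paths in parallel between them.
R_inner = 0.01/(0.837×17.1) = 6.987×10^-4 K/W
R_stud  = 0.095/(45.5×0.11×17.1) = 0.00111 K/W
R_cav   = 0.095/(0.0245×0.89×17.1) = 0.2548 K/W
1/R_core = 1/R_stud + 1/R_cav → R_core = 0.001105 K/W
R_outer = 0.016/(0.18×17.1) = 0.005198 K/W
R_total = 0.007002 K/W
Q = ΔT/R_total = 20/0.007002

Q ≈ 2860 W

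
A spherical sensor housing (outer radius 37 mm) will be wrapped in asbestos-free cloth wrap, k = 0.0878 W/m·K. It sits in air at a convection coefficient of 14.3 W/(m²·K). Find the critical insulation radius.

For a sphere r_cr = 2k/h = 2×0.0878/14.3
r_cr = 12.3 mm; since the bare radius (37 mm) is above r_cr, any added insulation will reduce heat loss.

r_cr ≈ 12.3 mm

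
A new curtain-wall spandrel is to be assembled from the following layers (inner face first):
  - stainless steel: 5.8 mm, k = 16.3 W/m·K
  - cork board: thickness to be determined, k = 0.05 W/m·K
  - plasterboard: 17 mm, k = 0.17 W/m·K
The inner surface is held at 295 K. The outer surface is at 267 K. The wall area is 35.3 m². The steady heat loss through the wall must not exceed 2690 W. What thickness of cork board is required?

L ≈ 13.4 mm

Series thermal resistances:
R_stainless steel = L/(kA) = 0.0058/(16.3×35.3) = 1.008×10^-5 K/W
R_plasterboard = L/(kA) = 0.017/(0.17×35.3) = 0.002833 K/W
Sum of the known resistances R_other = 0.002843 K/W
Required total resistance R_tot = ΔT/Q_allow = 28/2690 = 0.01041 K/W
R_cork board = R_tot − R_other = 0.007566 K/W
L = R·k·A = 0.007566×0.05×35.3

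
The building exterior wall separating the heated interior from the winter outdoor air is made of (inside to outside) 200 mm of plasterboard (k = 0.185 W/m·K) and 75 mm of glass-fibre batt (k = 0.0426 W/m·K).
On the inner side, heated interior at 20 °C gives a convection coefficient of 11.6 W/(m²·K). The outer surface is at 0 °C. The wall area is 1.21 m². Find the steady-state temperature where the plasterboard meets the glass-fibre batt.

T ≈ 12 °C

Treating each layer as a thermal resistance in series:
R_inner film = 1/(h_i·A) = 1/(11.6×1.21) = 0.07125 K/W
R_plasterboard = L/(kA) = 0.2/(0.185×1.21) = 0.8935 K/W
R_glass-fibre batt = L/(kA) = 0.075/(0.0426×1.21) = 1.455 K/W
R_total = 2.42 K/W;  Q = ΔT/R_total = 20/2.42 = 8.265 W
T_interface = T_inner − Q·ΣR(inner→interface) = 20 − 8.27×0.9647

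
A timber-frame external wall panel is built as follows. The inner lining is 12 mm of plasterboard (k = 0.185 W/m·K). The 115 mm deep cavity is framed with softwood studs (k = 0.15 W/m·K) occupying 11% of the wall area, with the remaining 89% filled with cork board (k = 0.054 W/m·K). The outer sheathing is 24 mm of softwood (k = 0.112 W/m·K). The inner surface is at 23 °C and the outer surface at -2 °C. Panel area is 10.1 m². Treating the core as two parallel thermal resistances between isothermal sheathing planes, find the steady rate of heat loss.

Sheathing layers in series; stud and cavity paths in parallel between them.
R_inner = 0.012/(0.185×10.1) = 0.006422 K/W
R_stud  = 0.115/(0.15×0.11×10.1) = 0.6901 K/W
R_cav   = 0.115/(0.054×0.89×10.1) = 0.2369 K/W
1/R_core = 1/R_stud + 1/R_cav → R_core = 0.1764 K/W
R_outer = 0.024/(0.112×10.1) = 0.02122 K/W
R_total = 0.204 K/W
Q = ΔT/R_total = 25/0.204

Q ≈ 123 W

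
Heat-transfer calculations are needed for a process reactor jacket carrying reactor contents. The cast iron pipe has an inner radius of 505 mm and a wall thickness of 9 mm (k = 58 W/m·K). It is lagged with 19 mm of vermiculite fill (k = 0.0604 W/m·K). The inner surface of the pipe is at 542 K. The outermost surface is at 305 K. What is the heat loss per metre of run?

Per-layer cylindrical resistances, series-summed:
R_cast iron pipe wall = ln(514/505)/(2π×58×1) = 4.847×10^-5 K/W
R_vermiculite fill = ln(533/514)/(2π×0.0604×1) = 0.09565 K/W
R_total = 0.09569 K/W
Q = ΔT/R_total = 237/0.09569

q′ ≈ 2480 W/m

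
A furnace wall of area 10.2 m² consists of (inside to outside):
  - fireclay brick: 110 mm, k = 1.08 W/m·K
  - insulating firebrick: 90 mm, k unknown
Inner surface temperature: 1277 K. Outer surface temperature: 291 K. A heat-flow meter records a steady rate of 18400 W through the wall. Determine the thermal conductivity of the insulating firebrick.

k ≈ 0.202 W/(m·K)

Model the wall as resistances in series:
R_fireclay brick = L/(kA) = 0.11/(1.08×10.2) = 0.009985 K/W
Sum of known resistances R_other = 0.009985 K/W
Total R = ΔT/Q = 986/18400 = 0.05359 K/W
R_insulating firebrick = R_total − R_other = 0.0436 K/W
k = L/(R·A) = 0.09/(0.0436×10.2)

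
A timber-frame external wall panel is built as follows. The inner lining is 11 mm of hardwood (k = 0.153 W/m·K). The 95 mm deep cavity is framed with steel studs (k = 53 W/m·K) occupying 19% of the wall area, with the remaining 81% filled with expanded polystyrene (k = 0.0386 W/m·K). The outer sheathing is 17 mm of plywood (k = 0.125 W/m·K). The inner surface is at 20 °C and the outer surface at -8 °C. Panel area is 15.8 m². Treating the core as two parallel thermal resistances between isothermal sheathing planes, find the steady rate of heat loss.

Q ≈ 2040 W

Sheathing layers in series; stud and cavity paths in parallel between them.
R_inner = 0.011/(0.153×15.8) = 0.00455 K/W
R_stud  = 0.095/(53×0.19×15.8) = 5.971×10^-4 K/W
R_cav   = 0.095/(0.0386×0.81×15.8) = 0.1923 K/W
1/R_core = 1/R_stud + 1/R_cav → R_core = 5.952×10^-4 K/W
R_outer = 0.017/(0.125×15.8) = 0.008608 K/W
R_total = 0.01375 K/W
Q = ΔT/R_total = 28/0.01375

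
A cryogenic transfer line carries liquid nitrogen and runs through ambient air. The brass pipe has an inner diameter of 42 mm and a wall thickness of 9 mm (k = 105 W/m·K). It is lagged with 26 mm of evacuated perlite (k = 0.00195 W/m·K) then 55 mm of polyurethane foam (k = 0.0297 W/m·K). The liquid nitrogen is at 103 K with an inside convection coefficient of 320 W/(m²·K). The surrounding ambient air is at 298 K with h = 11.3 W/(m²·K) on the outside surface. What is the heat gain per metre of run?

q′ ≈ 3.56 W/m

For a radial system each layer contributes R = ln(r_out/r_in)/(2πkL); films add R = 1/(hA).
R_inner film = 1/(h_i·2πr₁L) = 1/(320×2π×0.021×1) = 0.02368 K/W
R_brass pipe wall = ln(30/21)/(2π×105×1) = 5.406×10^-4 K/W
R_evacuated perlite = ln(56/30)/(2π×0.00195×1) = 50.94 K/W
R_polyurethane foam = ln(111/56)/(2π×0.0297×1) = 3.666 K/W
R_outer film = 1/(h_o·2πr_oL) = 1/(11.3×2π×0.111×1) = 0.1269 K/W
R_total = 54.76 K/W
Q = ΔT/R_total = 195/54.76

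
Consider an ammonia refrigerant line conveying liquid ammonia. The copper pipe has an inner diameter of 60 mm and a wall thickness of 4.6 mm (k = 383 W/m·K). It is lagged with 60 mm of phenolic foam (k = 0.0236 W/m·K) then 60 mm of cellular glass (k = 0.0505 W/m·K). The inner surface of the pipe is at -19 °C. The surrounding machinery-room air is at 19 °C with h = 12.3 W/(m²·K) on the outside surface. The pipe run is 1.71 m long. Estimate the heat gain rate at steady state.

Q ≈ 7.72 W

Cylindrical conduction, so R = ln(r₂/r₁)/(2πkL) per layer, in series:
R_copper pipe wall = ln(34.6/30)/(2π×383×1.71) = 3.467×10^-5 K/W
R_phenolic foam = ln(94.6/34.6)/(2π×0.0236×1.71) = 3.967 K/W
R_cellular glass = ln(154.6/94.6)/(2π×0.0505×1.71) = 0.9053 K/W
R_outer film = 1/(h_o·2πr_oL) = 1/(12.3×2π×0.1546×1.71) = 0.04895 K/W
R_total = 4.921 K/W
Q = ΔT/R_total = 38/4.921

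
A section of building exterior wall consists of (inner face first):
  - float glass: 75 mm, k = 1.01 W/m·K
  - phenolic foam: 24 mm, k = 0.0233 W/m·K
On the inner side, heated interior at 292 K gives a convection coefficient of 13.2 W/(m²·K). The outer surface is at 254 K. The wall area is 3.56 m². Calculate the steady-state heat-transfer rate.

Thermal resistances in series:
R_inner film = 1/(h_i·A) = 1/(13.2×3.56) = 0.02128 K/W
R_float glass = L/(kA) = 0.075/(1.01×3.56) = 0.02086 K/W
R_phenolic foam = L/(kA) = 0.024/(0.0233×3.56) = 0.2893 K/W
R_total = 0.3315 K/W
Q = ΔT / R_total = 38 / 0.3315

Q ≈ 115 W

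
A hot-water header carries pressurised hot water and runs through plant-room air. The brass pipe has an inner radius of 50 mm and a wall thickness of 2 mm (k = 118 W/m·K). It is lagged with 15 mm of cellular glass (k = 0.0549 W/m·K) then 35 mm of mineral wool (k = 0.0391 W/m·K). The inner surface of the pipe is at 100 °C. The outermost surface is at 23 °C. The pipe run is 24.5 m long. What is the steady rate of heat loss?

Radial resistances (cylindrical: R_cond = ln(r_o/r_i)/(2πkL), R_conv = 1/(h·2πrL)):
R_brass pipe wall = ln(52/50)/(2π×118×24.5) = 2.159×10^-6 K/W
R_cellular glass = ln(67/52)/(2π×0.0549×24.5) = 0.02999 K/W
R_mineral wool = ln(102/67)/(2π×0.0391×24.5) = 0.06983 K/W
R_total = 0.09982 K/W
Q = ΔT/R_total = 77/0.09982

Q ≈ 771 W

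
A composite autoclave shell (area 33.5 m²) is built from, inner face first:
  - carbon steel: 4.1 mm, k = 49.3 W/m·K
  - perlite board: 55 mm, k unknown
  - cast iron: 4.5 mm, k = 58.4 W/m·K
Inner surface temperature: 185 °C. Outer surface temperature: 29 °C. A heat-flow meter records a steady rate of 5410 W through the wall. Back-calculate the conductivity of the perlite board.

Thermal resistances in series:
R_carbon steel = L/(kA) = 0.0041/(49.3×33.5) = 2.483×10^-6 K/W
R_cast iron = L/(kA) = 0.0045/(58.4×33.5) = 2.3×10^-6 K/W
Sum of known resistances R_other = 4.783×10^-6 K/W
Total R = ΔT/Q = 156/5410 = 0.02884 K/W
R_perlite board = R_total − R_other = 0.02883 K/W
k = L/(R·A) = 0.055/(0.02883×33.5)

k ≈ 0.0569 W/(m·K)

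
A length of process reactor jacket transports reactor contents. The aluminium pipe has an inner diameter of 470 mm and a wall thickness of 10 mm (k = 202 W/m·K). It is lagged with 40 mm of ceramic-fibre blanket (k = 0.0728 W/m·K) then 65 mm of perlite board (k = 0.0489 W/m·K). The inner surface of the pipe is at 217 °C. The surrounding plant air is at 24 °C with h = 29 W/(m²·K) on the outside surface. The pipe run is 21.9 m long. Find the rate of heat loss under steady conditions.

Per-layer cylindrical resistances, series-summed:
R_aluminium pipe wall = ln(245/235)/(2π×202×21.9) = 1.499×10^-6 K/W
R_ceramic-fibre blanket = ln(285/245)/(2π×0.0728×21.9) = 0.0151 K/W
R_perlite board = ln(350/285)/(2π×0.0489×21.9) = 0.03053 K/W
R_outer film = 1/(h_o·2πr_oL) = 1/(29×2π×0.35×21.9) = 7.16×10^-4 K/W
R_total = 0.04635 K/W
Q = ΔT/R_total = 193/0.04635

Q ≈ 4160 W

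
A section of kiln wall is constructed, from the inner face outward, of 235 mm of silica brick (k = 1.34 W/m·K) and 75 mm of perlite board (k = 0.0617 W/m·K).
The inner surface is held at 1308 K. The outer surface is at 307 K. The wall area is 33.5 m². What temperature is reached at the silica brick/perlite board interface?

Model the wall as resistances in series:
R_silica brick = L/(kA) = 0.235/(1.34×33.5) = 0.005235 K/W
R_perlite board = L/(kA) = 0.075/(0.0617×33.5) = 0.03629 K/W
R_total = 0.04152 K/W;  Q = ΔT/R_total = 1001/0.04152 = 24110 W
T_interface = T_inner − Q·ΣR(inner→interface) = 1308 − 24100×0.005235

T ≈ 1180 K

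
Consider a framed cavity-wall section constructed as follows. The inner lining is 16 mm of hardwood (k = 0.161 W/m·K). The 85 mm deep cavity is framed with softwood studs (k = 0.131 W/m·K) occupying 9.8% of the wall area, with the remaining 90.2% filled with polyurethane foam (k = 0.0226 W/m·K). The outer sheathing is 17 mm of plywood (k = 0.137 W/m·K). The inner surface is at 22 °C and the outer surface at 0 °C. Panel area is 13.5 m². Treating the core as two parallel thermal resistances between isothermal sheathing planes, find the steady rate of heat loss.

Q ≈ 107 W

Sheathing layers in series; stud and cavity paths in parallel between them.
R_inner = 0.016/(0.161×13.5) = 0.007361 K/W
R_stud  = 0.085/(0.131×0.098×13.5) = 0.4904 K/W
R_cav   = 0.085/(0.0226×0.902×13.5) = 0.3089 K/W
1/R_core = 1/R_stud + 1/R_cav → R_core = 0.1895 K/W
R_outer = 0.017/(0.137×13.5) = 0.009192 K/W
R_total = 0.2061 K/W
Q = ΔT/R_total = 22/0.2061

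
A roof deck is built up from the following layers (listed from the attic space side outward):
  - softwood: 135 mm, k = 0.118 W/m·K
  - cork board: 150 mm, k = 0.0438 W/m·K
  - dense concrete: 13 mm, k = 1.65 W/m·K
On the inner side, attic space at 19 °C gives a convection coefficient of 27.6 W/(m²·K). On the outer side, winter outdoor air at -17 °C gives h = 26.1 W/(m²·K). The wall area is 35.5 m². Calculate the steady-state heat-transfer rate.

Q ≈ 275 W

Model the wall as resistances in series:
R_inner film = 1/(h_i·A) = 1/(27.6×35.5) = 0.001021 K/W
R_softwood = L/(kA) = 0.135/(0.118×35.5) = 0.03223 K/W
R_cork board = L/(kA) = 0.15/(0.0438×35.5) = 0.09647 K/W
R_dense concrete = L/(kA) = 0.013/(1.65×35.5) = 2.219×10^-4 K/W
R_outer film = 1/(h_o·A) = 1/(26.1×35.5) = 0.001079 K/W
R_total = 0.131 K/W
Q = ΔT / R_total = 36 / 0.131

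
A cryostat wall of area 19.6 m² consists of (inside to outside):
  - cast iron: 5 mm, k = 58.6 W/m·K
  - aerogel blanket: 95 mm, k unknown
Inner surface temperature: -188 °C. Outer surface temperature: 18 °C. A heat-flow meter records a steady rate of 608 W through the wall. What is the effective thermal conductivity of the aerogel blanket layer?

Thermal resistances in series:
R_cast iron = L/(kA) = 0.005/(58.6×19.6) = 4.353×10^-6 K/W
Sum of known resistances R_other = 4.353×10^-6 K/W
Total R = ΔT/Q = 206/608 = 0.3388 K/W
R_aerogel blanket = R_total − R_other = 0.3388 K/W
k = L/(R·A) = 0.095/(0.3388×19.6)

k ≈ 0.0143 W/(m·K)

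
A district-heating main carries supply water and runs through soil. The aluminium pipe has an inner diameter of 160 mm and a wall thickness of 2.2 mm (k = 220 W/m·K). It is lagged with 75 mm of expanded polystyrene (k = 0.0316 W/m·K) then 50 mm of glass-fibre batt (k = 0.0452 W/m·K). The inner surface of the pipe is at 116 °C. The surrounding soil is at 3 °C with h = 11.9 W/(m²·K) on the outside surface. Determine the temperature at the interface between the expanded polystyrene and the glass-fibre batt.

Per-layer cylindrical resistances, series-summed:
R_aluminium pipe wall = ln(82.2/80)/(2π×220×1) = 1.963×10^-5 K/W
R_expanded polystyrene = ln(157.2/82.2)/(2π×0.0316×1) = 3.266 K/W
R_glass-fibre batt = ln(207.2/157.2)/(2π×0.0452×1) = 0.9724 K/W
R_outer film = 1/(h_o·2πr_oL) = 1/(11.9×2π×0.2072×1) = 0.06455 K/W
R_total = 4.302 K/W
Q = ΔT/R_total = 113/4.302
Q = 26.3 W/m
T_interface = T_inner − Q·ΣR(inner→interface) = 116 − 26.3×3.266

T ≈ 30.2 °C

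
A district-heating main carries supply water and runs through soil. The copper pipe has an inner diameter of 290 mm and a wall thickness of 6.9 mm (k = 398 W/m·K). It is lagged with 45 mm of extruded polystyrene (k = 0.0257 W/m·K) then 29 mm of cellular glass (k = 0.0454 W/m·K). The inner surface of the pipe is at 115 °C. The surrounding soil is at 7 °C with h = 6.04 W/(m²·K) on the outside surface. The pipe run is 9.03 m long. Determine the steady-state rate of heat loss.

Per-layer cylindrical resistances, series-summed:
R_copper pipe wall = ln(151.9/145)/(2π×398×9.03) = 2.059×10^-6 K/W
R_extruded polystyrene = ln(196.9/151.9)/(2π×0.0257×9.03) = 0.1779 K/W
R_cellular glass = ln(225.9/196.9)/(2π×0.0454×9.03) = 0.05334 K/W
R_outer film = 1/(h_o·2πr_oL) = 1/(6.04×2π×0.2259×9.03) = 0.01292 K/W
R_total = 0.2442 K/W
Q = ΔT/R_total = 108/0.2442

Q ≈ 442 W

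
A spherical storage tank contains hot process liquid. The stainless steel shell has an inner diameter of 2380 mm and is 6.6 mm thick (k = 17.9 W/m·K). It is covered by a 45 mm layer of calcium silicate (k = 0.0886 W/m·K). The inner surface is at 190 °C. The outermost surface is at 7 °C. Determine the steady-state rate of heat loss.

Radial (spherical) resistances in series:
R_stainless steel shell = (1/1.19 − 1/1.1966)/(4π×17.9) = 2.061×10^-5 K/W
R_calcium silicate = (1/1.1966 − 1/1.2416)/(4π×0.0886) = 0.0272 K/W
R_total = 0.02722 K/W
Q = ΔT/R_total = 183/0.02722

Q ≈ 6720 W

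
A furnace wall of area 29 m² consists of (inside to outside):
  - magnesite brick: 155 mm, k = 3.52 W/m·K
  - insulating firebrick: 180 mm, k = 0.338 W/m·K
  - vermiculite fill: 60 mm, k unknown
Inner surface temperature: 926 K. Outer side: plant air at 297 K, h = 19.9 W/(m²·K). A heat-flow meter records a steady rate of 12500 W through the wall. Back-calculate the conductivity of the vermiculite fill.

k ≈ 0.0721 W/(m·K)

Using the resistance-network approach (series):
R_magnesite brick = L/(kA) = 0.155/(3.52×29) = 0.001518 K/W
R_insulating firebrick = L/(kA) = 0.18/(0.338×29) = 0.01836 K/W
R_outer film = 1/(h_o·A) = 1/(19.9×29) = 0.001733 K/W
Sum of known resistances R_other = 0.02161 K/W
Total R = ΔT/Q = 629/12500 = 0.05032 K/W
R_vermiculite fill = R_total − R_other = 0.02871 K/W
k = L/(R·A) = 0.06/(0.02871×29)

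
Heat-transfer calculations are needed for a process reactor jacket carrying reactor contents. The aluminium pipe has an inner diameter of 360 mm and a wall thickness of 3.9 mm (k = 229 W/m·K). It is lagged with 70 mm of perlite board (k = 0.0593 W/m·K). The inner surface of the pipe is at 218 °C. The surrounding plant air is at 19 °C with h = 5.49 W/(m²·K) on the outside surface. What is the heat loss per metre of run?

q′ ≈ 203 W/m

For a radial system each layer contributes R = ln(r_out/r_in)/(2πkL); films add R = 1/(hA).
R_aluminium pipe wall = ln(183.9/180)/(2π×229×1) = 1.49×10^-5 K/W
R_perlite board = ln(253.9/183.9)/(2π×0.0593×1) = 0.8657 K/W
R_outer film = 1/(h_o·2πr_oL) = 1/(5.49×2π×0.2539×1) = 0.1142 K/W
R_total = 0.9799 K/W
Q = ΔT/R_total = 199/0.9799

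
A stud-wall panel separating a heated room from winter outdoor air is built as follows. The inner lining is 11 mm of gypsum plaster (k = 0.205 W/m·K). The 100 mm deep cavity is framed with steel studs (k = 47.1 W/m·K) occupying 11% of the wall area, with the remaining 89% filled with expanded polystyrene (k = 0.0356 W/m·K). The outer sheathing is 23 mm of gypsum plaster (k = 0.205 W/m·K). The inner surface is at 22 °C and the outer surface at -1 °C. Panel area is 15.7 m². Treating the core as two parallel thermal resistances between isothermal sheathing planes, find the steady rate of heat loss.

Sheathing layers in series; stud and cavity paths in parallel between them.
R_inner = 0.011/(0.205×15.7) = 0.003418 K/W
R_stud  = 0.1/(47.1×0.11×15.7) = 0.001229 K/W
R_cav   = 0.1/(0.0356×0.89×15.7) = 0.201 K/W
1/R_core = 1/R_stud + 1/R_cav → R_core = 0.001222 K/W
R_outer = 0.023/(0.205×15.7) = 0.007146 K/W
R_total = 0.01179 K/W
Q = ΔT/R_total = 23/0.01179

Q ≈ 1950 W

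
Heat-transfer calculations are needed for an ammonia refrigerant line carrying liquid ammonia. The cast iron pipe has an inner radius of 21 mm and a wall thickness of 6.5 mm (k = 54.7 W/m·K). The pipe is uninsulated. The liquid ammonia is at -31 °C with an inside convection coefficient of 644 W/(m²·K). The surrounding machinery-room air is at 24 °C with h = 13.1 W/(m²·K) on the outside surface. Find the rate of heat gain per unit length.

q′ ≈ 121 W/m

Radial resistances (cylindrical: R_cond = ln(r_o/r_i)/(2πkL), R_conv = 1/(h·2πrL)):
R_inner film = 1/(h_i·2πr₁L) = 1/(644×2π×0.021×1) = 0.01177 K/W
R_cast iron pipe wall = ln(27.5/21)/(2π×54.7×1) = 7.846×10^-4 K/W
R_outer film = 1/(h_o·2πr_oL) = 1/(13.1×2π×0.0275×1) = 0.4418 K/W
R_total = 0.4543 K/W
Q = ΔT/R_total = 55/0.4543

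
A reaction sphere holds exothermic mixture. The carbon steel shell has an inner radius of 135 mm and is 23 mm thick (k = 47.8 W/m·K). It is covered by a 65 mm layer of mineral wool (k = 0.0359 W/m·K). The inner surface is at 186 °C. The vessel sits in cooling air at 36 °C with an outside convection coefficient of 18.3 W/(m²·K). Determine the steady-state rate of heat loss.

Q ≈ 35.9 W

Spherical conduction: R = (1/r_in − 1/r_out)/(4πk) per layer; series-sum.
R_carbon steel shell = (1/0.135 − 1/0.158)/(4π×47.8) = 0.001795 K/W
R_mineral wool = (1/0.158 − 1/0.223)/(4π×0.0359) = 4.089 K/W
R_outer film = 1/(h·4πr_o²) = 1/(18.3×4π×0.223²) = 0.08744 K/W
R_total = 4.179 K/W
Q = ΔT/R_total = 150/4.179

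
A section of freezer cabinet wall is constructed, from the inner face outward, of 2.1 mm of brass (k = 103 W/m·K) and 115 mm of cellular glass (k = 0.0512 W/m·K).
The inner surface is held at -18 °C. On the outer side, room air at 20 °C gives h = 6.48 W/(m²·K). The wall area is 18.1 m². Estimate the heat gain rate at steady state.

Thermal resistances in series:
R_brass = L/(kA) = 0.0021/(103×18.1) = 1.126×10^-6 K/W
R_cellular glass = L/(kA) = 0.115/(0.0512×18.1) = 0.1241 K/W
R_outer film = 1/(h_o·A) = 1/(6.48×18.1) = 0.008526 K/W
R_total = 0.1326 K/W
Q = ΔT / R_total = 38 / 0.1326

Q ≈ 287 W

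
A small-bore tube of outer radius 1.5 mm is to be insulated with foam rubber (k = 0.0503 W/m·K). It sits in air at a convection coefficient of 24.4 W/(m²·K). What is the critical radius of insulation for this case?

For a cylinder r_cr = k/h = 0.0503/24.4
r_cr = 2.06 mm; since the bare radius (1.5 mm) is below r_cr, adding a thin layer of insulation will *increase* heat loss.

r_cr ≈ 2.06 mm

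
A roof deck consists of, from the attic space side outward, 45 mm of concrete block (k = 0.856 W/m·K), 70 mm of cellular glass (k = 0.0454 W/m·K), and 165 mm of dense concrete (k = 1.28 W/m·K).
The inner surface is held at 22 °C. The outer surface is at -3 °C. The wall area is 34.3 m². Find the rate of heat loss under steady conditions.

Treating each layer as a thermal resistance in series:
R_concrete block = L/(kA) = 0.045/(0.856×34.3) = 0.001533 K/W
R_cellular glass = L/(kA) = 0.07/(0.0454×34.3) = 0.04495 K/W
R_dense concrete = L/(kA) = 0.165/(1.28×34.3) = 0.003758 K/W
R_total = 0.05024 K/W
Q = ΔT / R_total = 25 / 0.05024

Q ≈ 498 W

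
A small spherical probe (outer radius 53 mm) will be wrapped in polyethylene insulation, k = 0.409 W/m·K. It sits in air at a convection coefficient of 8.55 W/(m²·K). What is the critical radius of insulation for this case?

r_cr ≈ 95.7 mm

For a sphere r_cr = 2k/h = 2×0.409/8.55
r_cr = 95.7 mm; since the bare radius (53 mm) is below r_cr, adding a thin layer of insulation will *increase* heat loss.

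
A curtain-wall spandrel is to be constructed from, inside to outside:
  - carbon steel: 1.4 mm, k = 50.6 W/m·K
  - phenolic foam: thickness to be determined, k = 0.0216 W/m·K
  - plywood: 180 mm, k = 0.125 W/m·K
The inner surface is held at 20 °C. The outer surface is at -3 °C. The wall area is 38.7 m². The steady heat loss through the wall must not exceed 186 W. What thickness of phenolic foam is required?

Model the wall as resistances in series:
R_carbon steel = L/(kA) = 0.0014/(50.6×38.7) = 7.149×10^-7 K/W
R_plywood = L/(kA) = 0.18/(0.125×38.7) = 0.03721 K/W
Sum of the known resistances R_other = 0.03721 K/W
Required total resistance R_tot = ΔT/Q_allow = 23/186 = 0.1237 K/W
R_phenolic foam = R_tot − R_other = 0.08645 K/W
L = R·k·A = 0.08645×0.0216×38.7

L ≈ 72.3 mm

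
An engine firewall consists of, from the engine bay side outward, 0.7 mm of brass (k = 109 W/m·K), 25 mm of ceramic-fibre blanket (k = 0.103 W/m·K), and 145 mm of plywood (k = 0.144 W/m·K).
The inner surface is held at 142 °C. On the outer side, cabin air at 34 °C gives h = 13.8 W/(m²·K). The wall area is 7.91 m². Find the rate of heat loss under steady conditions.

Treating each layer as a thermal resistance in series:
R_brass = L/(kA) = 0.0007/(109×7.91) = 8.119×10^-7 K/W
R_ceramic-fibre blanket = L/(kA) = 0.025/(0.103×7.91) = 0.03069 K/W
R_plywood = L/(kA) = 0.145/(0.144×7.91) = 0.1273 K/W
R_outer film = 1/(h_o·A) = 1/(13.8×7.91) = 0.009161 K/W
R_total = 0.1671 K/W
Q = ΔT / R_total = 108 / 0.1671

Q ≈ 646 W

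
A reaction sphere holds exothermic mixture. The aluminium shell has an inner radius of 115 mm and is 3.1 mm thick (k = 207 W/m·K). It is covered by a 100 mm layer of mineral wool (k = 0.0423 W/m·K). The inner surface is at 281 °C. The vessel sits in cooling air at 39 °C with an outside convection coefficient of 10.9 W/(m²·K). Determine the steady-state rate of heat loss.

Q ≈ 32.5 W

Each spherical layer contributes R = (1/r_i − 1/r_o)/(4πk):
R_aluminium shell = (1/0.115 − 1/0.1181)/(4π×207) = 8.775×10^-5 K/W
R_mineral wool = (1/0.1181 − 1/0.2181)/(4π×0.0423) = 7.304 K/W
R_outer film = 1/(h·4πr_o²) = 1/(10.9×4π×0.2181²) = 0.1535 K/W
R_total = 7.457 K/W
Q = ΔT/R_total = 242/7.457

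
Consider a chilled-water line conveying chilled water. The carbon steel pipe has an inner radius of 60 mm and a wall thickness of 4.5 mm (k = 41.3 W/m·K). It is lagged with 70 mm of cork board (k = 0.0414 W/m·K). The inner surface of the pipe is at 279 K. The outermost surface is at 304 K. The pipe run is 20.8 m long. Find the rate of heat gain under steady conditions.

Q ≈ 184 W

For a radial system each layer contributes R = ln(r_out/r_in)/(2πkL); films add R = 1/(hA).
R_carbon steel pipe wall = ln(64.5/60)/(2π×41.3×20.8) = 1.34×10^-5 K/W
R_cork board = ln(134.5/64.5)/(2π×0.0414×20.8) = 0.1358 K/W
R_total = 0.1358 K/W
Q = ΔT/R_total = 25/0.1358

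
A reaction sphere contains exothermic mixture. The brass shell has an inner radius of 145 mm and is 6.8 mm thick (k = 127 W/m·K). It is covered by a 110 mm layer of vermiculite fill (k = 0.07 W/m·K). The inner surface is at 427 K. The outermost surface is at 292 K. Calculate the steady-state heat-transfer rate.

Radial (spherical) resistances in series:
R_brass shell = (1/0.145 − 1/0.1518)/(4π×127) = 1.936×10^-4 K/W
R_vermiculite fill = (1/0.1518 − 1/0.2618)/(4π×0.07) = 3.147 K/W
R_total = 3.147 K/W
Q = ΔT/R_total = 135/3.147

Q ≈ 42.9 W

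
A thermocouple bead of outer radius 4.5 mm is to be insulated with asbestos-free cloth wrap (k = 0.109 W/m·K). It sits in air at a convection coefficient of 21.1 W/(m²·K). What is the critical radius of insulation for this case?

r_cr ≈ 10.3 mm

For a sphere r_cr = 2k/h = 2×0.109/21.1
r_cr = 10.3 mm; since the bare radius (4.5 mm) is below r_cr, adding a thin layer of insulation will *increase* heat loss.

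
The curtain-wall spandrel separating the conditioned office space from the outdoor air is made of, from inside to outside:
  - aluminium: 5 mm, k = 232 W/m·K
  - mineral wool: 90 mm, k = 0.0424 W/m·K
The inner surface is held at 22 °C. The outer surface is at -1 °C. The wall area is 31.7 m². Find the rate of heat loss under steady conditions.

Q ≈ 343 W

Model the wall as resistances in series:
R_aluminium = L/(kA) = 0.005/(232×31.7) = 6.799×10^-7 K/W
R_mineral wool = L/(kA) = 0.09/(0.0424×31.7) = 0.06696 K/W
R_total = 0.06696 K/W
Q = ΔT / R_total = 23 / 0.06696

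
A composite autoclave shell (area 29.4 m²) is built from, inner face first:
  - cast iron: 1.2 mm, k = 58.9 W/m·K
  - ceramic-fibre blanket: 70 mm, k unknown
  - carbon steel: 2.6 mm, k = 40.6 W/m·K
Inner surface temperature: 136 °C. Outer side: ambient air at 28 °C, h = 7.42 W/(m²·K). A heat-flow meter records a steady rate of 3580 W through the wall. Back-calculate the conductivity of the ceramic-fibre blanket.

Thermal resistances in series:
R_cast iron = L/(kA) = 0.0012/(58.9×29.4) = 6.93×10^-7 K/W
R_carbon steel = L/(kA) = 0.0026/(40.6×29.4) = 2.178×10^-6 K/W
R_outer film = 1/(h_o·A) = 1/(7.42×29.4) = 0.004584 K/W
Sum of known resistances R_other = 0.004587 K/W
Total R = ΔT/Q = 108/3580 = 0.03017 K/W
R_ceramic-fibre blanket = R_total − R_other = 0.02558 K/W
k = L/(R·A) = 0.07/(0.02558×29.4)

k ≈ 0.0931 W/(m·K)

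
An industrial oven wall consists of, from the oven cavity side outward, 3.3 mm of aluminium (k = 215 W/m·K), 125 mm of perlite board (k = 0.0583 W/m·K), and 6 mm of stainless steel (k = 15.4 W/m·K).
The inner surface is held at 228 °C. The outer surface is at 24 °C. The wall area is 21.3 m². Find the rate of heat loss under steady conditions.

Using the resistance-network approach (series):
R_aluminium = L/(kA) = 0.0033/(215×21.3) = 7.206×10^-7 K/W
R_perlite board = L/(kA) = 0.125/(0.0583×21.3) = 0.1007 K/W
R_stainless steel = L/(kA) = 0.006/(15.4×21.3) = 1.829×10^-5 K/W
R_total = 0.1007 K/W
Q = ΔT / R_total = 204 / 0.1007

Q ≈ 2030 W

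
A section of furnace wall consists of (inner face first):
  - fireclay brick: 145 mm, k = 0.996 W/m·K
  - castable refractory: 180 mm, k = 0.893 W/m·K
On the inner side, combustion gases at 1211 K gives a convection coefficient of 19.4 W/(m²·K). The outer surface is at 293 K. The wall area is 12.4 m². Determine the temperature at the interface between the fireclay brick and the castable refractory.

T ≈ 757 K

Series thermal resistances:
R_inner film = 1/(h_i·A) = 1/(19.4×12.4) = 0.004157 K/W
R_fireclay brick = L/(kA) = 0.145/(0.996×12.4) = 0.01174 K/W
R_castable refractory = L/(kA) = 0.18/(0.893×12.4) = 0.01626 K/W
R_total = 0.03215 K/W;  Q = ΔT/R_total = 918/0.03215 = 28550 W
T_interface = T_inner − Q·ΣR(inner→interface) = 1211 − 28600×0.0159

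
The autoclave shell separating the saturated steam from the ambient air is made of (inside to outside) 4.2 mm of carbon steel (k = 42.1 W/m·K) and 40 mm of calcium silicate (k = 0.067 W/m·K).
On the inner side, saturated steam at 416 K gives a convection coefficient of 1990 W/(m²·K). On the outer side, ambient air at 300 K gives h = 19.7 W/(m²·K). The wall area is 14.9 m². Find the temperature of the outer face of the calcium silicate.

T ≈ 309 K

Thermal resistances in series:
R_inner film = 1/(h_i·A) = 1/(1990×14.9) = 3.373×10^-5 K/W
R_carbon steel = L/(kA) = 0.0042/(42.1×14.9) = 6.695×10^-6 K/W
R_calcium silicate = L/(kA) = 0.04/(0.067×14.9) = 0.04007 K/W
R_outer film = 1/(h_o·A) = 1/(19.7×14.9) = 0.003407 K/W
R_total = 0.04352 K/W;  Q = ΔT/R_total = 116/0.04352 = 2666 W
T_interface = T_inner − Q·ΣR(inner→interface) = 416 − 2670×0.04011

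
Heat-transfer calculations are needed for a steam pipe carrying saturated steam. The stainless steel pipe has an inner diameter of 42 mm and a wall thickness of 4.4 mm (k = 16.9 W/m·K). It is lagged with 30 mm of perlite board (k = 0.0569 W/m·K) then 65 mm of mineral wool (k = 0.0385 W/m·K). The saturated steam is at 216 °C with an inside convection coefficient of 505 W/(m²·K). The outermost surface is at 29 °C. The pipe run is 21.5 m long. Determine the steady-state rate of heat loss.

Q ≈ 744 W

For a radial system each layer contributes R = ln(r_out/r_in)/(2πkL); films add R = 1/(hA).
R_inner film = 1/(h_i·2πr₁L) = 1/(505×2π×0.021×21.5) = 6.98×10^-4 K/W
R_stainless steel pipe wall = ln(25.4/21)/(2π×16.9×21.5) = 8.332×10^-5 K/W
R_perlite board = ln(55.4/25.4)/(2π×0.0569×21.5) = 0.1015 K/W
R_mineral wool = ln(120.4/55.4)/(2π×0.0385×21.5) = 0.1493 K/W
R_total = 0.2515 K/W
Q = ΔT/R_total = 187/0.2515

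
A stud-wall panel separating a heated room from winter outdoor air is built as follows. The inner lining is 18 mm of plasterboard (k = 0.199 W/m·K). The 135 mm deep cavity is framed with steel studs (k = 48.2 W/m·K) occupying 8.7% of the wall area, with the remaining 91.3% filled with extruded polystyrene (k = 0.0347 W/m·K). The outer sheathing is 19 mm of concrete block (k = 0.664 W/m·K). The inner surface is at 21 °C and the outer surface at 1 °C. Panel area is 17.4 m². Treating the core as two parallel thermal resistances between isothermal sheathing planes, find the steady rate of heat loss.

Q ≈ 2300 W

Sheathing layers in series; stud and cavity paths in parallel between them.
R_inner = 0.018/(0.199×17.4) = 0.005198 K/W
R_stud  = 0.135/(48.2×0.087×17.4) = 0.00185 K/W
R_cav   = 0.135/(0.0347×0.913×17.4) = 0.2449 K/W
1/R_core = 1/R_stud + 1/R_cav → R_core = 0.001836 K/W
R_outer = 0.019/(0.664×17.4) = 0.001645 K/W
R_total = 0.008679 K/W
Q = ΔT/R_total = 20/0.008679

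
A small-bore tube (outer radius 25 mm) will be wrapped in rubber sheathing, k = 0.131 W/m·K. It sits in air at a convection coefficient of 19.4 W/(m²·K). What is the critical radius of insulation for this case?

For a cylinder r_cr = k/h = 0.131/19.4
r_cr = 6.75 mm; since the bare radius (25 mm) is above r_cr, any added insulation will reduce heat loss.

r_cr ≈ 6.75 mm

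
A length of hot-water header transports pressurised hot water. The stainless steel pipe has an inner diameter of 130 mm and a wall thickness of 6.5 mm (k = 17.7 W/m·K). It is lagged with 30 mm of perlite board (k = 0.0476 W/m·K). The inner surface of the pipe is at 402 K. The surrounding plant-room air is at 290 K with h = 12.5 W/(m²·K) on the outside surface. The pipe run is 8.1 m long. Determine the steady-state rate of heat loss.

Radial resistances (cylindrical: R_cond = ln(r_o/r_i)/(2πkL), R_conv = 1/(h·2πrL)):
R_stainless steel pipe wall = ln(71.5/65)/(2π×17.7×8.1) = 1.058×10^-4 K/W
R_perlite board = ln(101.5/71.5)/(2π×0.0476×8.1) = 0.1446 K/W
R_outer film = 1/(h_o·2πr_oL) = 1/(12.5×2π×0.1015×8.1) = 0.01549 K/W
R_total = 0.1602 K/W
Q = ΔT/R_total = 112/0.1602

Q ≈ 699 W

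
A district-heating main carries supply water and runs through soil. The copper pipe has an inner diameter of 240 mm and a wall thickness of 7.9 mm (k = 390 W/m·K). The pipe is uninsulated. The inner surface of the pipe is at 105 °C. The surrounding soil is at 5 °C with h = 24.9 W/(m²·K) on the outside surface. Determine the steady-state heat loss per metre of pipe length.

Per-layer cylindrical resistances, series-summed:
R_copper pipe wall = ln(127.9/120)/(2π×390×1) = 2.602×10^-5 K/W
R_outer film = 1/(h_o·2πr_oL) = 1/(24.9×2π×0.1279×1) = 0.04997 K/W
R_total = 0.05 K/W
Q = ΔT/R_total = 100/0.05

q′ ≈ 2000 W/m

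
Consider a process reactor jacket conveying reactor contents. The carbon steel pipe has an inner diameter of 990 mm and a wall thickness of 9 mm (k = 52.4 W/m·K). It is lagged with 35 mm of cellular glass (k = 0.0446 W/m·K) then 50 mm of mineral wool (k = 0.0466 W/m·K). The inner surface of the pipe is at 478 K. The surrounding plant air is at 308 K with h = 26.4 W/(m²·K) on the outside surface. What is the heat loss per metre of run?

q′ ≈ 307 W/m

Cylindrical conduction, so R = ln(r₂/r₁)/(2πkL) per layer, in series:
R_carbon steel pipe wall = ln(504/495)/(2π×52.4×1) = 5.473×10^-5 K/W
R_cellular glass = ln(539/504)/(2π×0.0446×1) = 0.2396 K/W
R_mineral wool = ln(589/539)/(2π×0.0466×1) = 0.303 K/W
R_outer film = 1/(h_o·2πr_oL) = 1/(26.4×2π×0.589×1) = 0.01024 K/W
R_total = 0.5529 K/W
Q = ΔT/R_total = 170/0.5529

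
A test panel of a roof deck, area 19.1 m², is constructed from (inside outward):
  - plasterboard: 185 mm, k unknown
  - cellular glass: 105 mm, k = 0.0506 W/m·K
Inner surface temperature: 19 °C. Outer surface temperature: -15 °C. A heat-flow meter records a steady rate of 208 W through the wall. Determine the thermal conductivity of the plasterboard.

k ≈ 0.177 W/(m·K)

Treating each layer as a thermal resistance in series:
R_cellular glass = L/(kA) = 0.105/(0.0506×19.1) = 0.1086 K/W
Sum of known resistances R_other = 0.1086 K/W
Total R = ΔT/Q = 34/208 = 0.1635 K/W
R_plasterboard = R_total − R_other = 0.05482 K/W
k = L/(R·A) = 0.185/(0.05482×19.1)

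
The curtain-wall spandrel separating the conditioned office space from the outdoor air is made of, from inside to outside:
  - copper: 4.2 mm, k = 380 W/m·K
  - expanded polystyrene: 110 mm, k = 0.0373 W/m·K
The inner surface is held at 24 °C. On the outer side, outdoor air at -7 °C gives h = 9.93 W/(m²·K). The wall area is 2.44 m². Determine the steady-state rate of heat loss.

Model the wall as resistances in series:
R_copper = L/(kA) = 0.0042/(380×2.44) = 4.53×10^-6 K/W
R_expanded polystyrene = L/(kA) = 0.11/(0.0373×2.44) = 1.209 K/W
R_outer film = 1/(h_o·A) = 1/(9.93×2.44) = 0.04127 K/W
R_total = 1.25 K/W
Q = ΔT / R_total = 31 / 1.25

Q ≈ 24.8 W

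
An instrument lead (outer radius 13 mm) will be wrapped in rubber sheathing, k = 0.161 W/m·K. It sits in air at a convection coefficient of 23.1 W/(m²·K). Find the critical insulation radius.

r_cr ≈ 6.97 mm

For a cylinder r_cr = k/h = 0.161/23.1
r_cr = 6.97 mm; since the bare radius (13 mm) is above r_cr, any added insulation will reduce heat loss.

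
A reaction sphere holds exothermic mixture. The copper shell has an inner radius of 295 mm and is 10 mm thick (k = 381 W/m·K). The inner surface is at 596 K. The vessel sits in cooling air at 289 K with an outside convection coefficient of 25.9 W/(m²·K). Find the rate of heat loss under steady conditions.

Spherical conduction: R = (1/r_in − 1/r_out)/(4πk) per layer; series-sum.
R_copper shell = (1/0.295 − 1/0.305)/(4π×381) = 2.321×10^-5 K/W
R_outer film = 1/(h·4πr_o²) = 1/(25.9×4π×0.305²) = 0.03303 K/W
R_total = 0.03305 K/W
Q = ΔT/R_total = 307/0.03305

Q ≈ 9290 W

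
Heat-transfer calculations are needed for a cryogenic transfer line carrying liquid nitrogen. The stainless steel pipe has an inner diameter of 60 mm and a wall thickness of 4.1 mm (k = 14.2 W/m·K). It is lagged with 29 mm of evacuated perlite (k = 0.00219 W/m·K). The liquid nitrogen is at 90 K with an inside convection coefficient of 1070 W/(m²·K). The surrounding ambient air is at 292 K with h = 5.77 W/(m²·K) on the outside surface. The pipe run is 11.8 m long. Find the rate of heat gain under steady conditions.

Q ≈ 52.8 W

Cylindrical conduction, so R = ln(r₂/r₁)/(2πkL) per layer, in series:
R_inner film = 1/(h_i·2πr₁L) = 1/(1070×2π×0.03×11.8) = 4.202×10^-4 K/W
R_stainless steel pipe wall = ln(34.1/30)/(2π×14.2×11.8) = 1.217×10^-4 K/W
R_evacuated perlite = ln(63.1/34.1)/(2π×0.00219×11.8) = 3.79 K/W
R_outer film = 1/(h_o·2πr_oL) = 1/(5.77×2π×0.0631×11.8) = 0.03705 K/W
R_total = 3.828 K/W
Q = ΔT/R_total = 202/3.828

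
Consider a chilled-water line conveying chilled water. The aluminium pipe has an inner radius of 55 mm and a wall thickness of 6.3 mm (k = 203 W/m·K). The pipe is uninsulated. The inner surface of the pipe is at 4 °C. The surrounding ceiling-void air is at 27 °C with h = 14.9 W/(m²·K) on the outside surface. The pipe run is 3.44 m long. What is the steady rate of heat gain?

Cylindrical conduction, so R = ln(r₂/r₁)/(2πkL) per layer, in series:
R_aluminium pipe wall = ln(61.3/55)/(2π×203×3.44) = 2.472×10^-5 K/W
R_outer film = 1/(h_o·2πr_oL) = 1/(14.9×2π×0.0613×3.44) = 0.05065 K/W
R_total = 0.05068 K/W
Q = ΔT/R_total = 23/0.05068

Q ≈ 454 W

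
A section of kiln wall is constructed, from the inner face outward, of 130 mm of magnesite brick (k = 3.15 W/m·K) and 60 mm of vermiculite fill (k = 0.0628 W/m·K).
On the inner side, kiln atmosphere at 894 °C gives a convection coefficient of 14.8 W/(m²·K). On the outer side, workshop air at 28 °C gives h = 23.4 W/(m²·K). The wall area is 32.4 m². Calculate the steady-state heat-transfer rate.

Q ≈ 25300 W

Using the resistance-network approach (series):
R_inner film = 1/(h_i·A) = 1/(14.8×32.4) = 0.002085 K/W
R_magnesite brick = L/(kA) = 0.13/(3.15×32.4) = 0.001274 K/W
R_vermiculite fill = L/(kA) = 0.06/(0.0628×32.4) = 0.02949 K/W
R_outer film = 1/(h_o·A) = 1/(23.4×32.4) = 0.001319 K/W
R_total = 0.03417 K/W
Q = ΔT / R_total = 866 / 0.03417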